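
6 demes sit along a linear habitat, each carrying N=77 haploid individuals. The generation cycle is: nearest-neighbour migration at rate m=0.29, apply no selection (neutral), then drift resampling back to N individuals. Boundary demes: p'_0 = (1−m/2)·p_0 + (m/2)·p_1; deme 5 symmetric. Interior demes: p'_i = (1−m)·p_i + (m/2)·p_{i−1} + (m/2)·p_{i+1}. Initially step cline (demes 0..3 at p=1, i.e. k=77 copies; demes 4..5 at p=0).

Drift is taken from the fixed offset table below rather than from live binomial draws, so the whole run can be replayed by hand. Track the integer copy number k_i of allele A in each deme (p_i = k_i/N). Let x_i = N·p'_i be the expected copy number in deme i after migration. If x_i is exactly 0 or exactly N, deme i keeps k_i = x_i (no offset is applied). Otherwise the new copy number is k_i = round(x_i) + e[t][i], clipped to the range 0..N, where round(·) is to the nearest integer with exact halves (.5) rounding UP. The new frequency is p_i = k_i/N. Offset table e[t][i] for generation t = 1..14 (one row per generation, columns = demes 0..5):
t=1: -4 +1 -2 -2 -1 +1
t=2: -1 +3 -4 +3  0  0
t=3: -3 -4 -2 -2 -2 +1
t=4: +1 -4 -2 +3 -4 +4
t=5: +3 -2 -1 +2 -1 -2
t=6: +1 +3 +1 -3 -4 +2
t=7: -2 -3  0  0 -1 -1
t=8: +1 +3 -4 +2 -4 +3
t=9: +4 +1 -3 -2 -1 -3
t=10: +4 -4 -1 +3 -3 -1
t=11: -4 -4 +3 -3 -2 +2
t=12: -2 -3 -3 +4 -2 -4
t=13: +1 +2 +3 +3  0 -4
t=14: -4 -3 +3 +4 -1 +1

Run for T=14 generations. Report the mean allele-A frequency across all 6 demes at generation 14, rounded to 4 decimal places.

0.5671

t=0: k=[77 77 77 77 0 0]
t=1: x=[77.0000 77.0000 77.0000 65.8350 11.1650 0.0000] k=[77 77 77 64 10 0]
t=2: x=[77.0000 77.0000 75.1150 58.0550 16.3800 1.4500] k=[77 77 71 61 16 1]
t=3: x=[77.0000 76.1300 70.4200 55.9250 20.3500 3.1750] k=[77 72 68 54 18 4]
t=4: x=[76.2750 72.1450 66.5500 50.8100 21.1900 6.0300] k=[77 68 65 54 17 10]
t=5: x=[75.6950 68.8700 63.8400 50.2300 21.3500 11.0150] k=[77 67 63 52 20 9]
t=6: x=[75.5500 67.8700 61.9850 48.9550 23.0450 10.5950] k=[77 71 63 46 19 13]
t=7: x=[76.1300 70.7100 61.6950 44.5500 22.0450 13.8700] k=[74 68 62 45 21 13]
t=8: x=[73.1300 68.0000 60.4050 43.9850 23.3200 14.1600] k=[74 71 56 46 19 17]
t=9: x=[73.5650 69.2600 56.7250 43.5350 22.6250 17.2900] k=[77 70 54 42 22 14]
t=10: x=[75.9850 68.6950 54.5800 40.8400 23.7400 15.1600] k=[77 65 54 44 21 14]
t=11: x=[75.2600 65.1450 54.1450 42.1150 23.3200 15.0150] k=[71 61 57 39 21 17]
t=12: x=[69.5500 61.8700 54.9700 39.0000 23.0300 17.5800] k=[68 59 52 43 21 14]
t=13: x=[66.6950 59.2900 51.7100 41.1150 23.1750 15.0150] k=[68 61 55 44 23 11]
t=14: x=[66.9850 61.1450 54.2750 42.5500 24.3050 12.7400] k=[63 58 57 47 23 14]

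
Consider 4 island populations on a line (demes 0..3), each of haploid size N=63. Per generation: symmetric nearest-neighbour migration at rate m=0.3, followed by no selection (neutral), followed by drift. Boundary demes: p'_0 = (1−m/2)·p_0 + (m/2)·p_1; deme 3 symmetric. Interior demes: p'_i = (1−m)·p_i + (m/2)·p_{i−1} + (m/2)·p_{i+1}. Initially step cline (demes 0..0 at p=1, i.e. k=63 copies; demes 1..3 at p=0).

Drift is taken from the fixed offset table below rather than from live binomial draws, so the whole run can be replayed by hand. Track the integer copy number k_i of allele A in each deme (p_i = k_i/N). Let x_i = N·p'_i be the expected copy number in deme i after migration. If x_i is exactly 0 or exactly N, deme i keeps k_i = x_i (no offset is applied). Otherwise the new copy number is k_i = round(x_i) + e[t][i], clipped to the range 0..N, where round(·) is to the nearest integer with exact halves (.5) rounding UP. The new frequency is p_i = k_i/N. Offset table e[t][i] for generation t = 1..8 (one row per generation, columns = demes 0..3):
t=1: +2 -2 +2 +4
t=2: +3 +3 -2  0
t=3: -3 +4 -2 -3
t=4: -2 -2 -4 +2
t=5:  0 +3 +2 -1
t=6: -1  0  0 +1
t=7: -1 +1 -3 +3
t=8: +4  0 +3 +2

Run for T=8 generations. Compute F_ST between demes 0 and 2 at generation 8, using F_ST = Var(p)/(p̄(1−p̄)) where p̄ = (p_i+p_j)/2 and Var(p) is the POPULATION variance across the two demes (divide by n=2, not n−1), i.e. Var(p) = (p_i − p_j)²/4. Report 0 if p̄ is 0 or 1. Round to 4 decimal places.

0.1315

t=0: k=[63 0 0 0]
t=1: x=[53.5500 9.4500 0.0000 0.0000] k=[56 7 0 0]
t=2: x=[48.6500 13.3000 1.0500 0.0000] k=[52 16 0 0]
t=3: x=[46.6000 19.0000 2.4000 0.0000] k=[44 23 0 0]
t=4: x=[40.8500 22.7000 3.4500 0.0000] k=[39 21 0 0]
t=5: x=[36.3000 20.5500 3.1500 0.0000] k=[36 24 5 0]
t=6: x=[34.2000 22.9500 7.1000 0.7500] k=[33 23 7 2]
t=7: x=[31.5000 22.1000 8.6500 2.7500] k=[31 23 6 6]
t=8: x=[29.8000 21.6500 8.5500 6.0000] k=[34 22 12 8]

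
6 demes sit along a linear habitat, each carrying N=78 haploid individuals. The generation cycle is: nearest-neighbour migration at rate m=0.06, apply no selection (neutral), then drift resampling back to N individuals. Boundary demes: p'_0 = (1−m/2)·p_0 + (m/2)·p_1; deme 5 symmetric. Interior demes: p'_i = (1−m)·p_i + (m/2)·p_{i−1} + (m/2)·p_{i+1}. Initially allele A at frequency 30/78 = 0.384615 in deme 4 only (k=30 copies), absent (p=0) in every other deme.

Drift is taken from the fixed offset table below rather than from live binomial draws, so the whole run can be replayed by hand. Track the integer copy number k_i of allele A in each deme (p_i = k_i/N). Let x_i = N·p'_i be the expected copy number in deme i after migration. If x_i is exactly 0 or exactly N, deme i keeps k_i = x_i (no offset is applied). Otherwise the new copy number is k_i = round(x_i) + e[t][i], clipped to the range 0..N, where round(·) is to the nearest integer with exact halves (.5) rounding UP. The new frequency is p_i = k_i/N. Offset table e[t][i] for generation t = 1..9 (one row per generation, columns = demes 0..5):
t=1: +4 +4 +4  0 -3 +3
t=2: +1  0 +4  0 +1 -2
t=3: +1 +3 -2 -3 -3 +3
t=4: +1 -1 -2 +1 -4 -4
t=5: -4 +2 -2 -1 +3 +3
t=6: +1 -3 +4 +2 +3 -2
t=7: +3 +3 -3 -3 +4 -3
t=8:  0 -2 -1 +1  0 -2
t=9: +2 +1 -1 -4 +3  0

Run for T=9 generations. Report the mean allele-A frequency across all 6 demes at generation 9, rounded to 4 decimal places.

t=0: k=[0 0 0 0 30 0]
t=1: x=[0.0000 0.0000 0.0000 0.9000 28.2000 0.9000] k=[0 0 0 1 25 4]
t=2: x=[0.0000 0.0000 0.0300 1.6900 23.6500 4.6300] k=[0 0 4 2 25 3]
t=3: x=[0.0000 0.1200 3.8200 2.7500 23.6500 3.6600] k=[0 3 2 0 21 7]
t=4: x=[0.0900 2.8800 1.9700 0.6900 19.9500 7.4200] k=[1 2 0 2 16 3]
t=5: x=[1.0300 1.9100 0.1200 2.3600 15.1900 3.3900] k=[0 4 0 1 18 6]
t=6: x=[0.1200 3.7600 0.1500 1.4800 17.1300 6.3600] k=[1 1 4 3 20 4]
t=7: x=[1.0000 1.0900 3.8800 3.5400 19.0100 4.4800] k=[4 4 1 1 23 1]
t=8: x=[4.0000 3.9100 1.0900 1.6600 21.6800 1.6600] k=[4 2 0 3 22 0]
t=9: x=[3.9400 2.0000 0.1500 3.4800 20.7700 0.6600] k=[6 3 0 0 24 1]

0.0726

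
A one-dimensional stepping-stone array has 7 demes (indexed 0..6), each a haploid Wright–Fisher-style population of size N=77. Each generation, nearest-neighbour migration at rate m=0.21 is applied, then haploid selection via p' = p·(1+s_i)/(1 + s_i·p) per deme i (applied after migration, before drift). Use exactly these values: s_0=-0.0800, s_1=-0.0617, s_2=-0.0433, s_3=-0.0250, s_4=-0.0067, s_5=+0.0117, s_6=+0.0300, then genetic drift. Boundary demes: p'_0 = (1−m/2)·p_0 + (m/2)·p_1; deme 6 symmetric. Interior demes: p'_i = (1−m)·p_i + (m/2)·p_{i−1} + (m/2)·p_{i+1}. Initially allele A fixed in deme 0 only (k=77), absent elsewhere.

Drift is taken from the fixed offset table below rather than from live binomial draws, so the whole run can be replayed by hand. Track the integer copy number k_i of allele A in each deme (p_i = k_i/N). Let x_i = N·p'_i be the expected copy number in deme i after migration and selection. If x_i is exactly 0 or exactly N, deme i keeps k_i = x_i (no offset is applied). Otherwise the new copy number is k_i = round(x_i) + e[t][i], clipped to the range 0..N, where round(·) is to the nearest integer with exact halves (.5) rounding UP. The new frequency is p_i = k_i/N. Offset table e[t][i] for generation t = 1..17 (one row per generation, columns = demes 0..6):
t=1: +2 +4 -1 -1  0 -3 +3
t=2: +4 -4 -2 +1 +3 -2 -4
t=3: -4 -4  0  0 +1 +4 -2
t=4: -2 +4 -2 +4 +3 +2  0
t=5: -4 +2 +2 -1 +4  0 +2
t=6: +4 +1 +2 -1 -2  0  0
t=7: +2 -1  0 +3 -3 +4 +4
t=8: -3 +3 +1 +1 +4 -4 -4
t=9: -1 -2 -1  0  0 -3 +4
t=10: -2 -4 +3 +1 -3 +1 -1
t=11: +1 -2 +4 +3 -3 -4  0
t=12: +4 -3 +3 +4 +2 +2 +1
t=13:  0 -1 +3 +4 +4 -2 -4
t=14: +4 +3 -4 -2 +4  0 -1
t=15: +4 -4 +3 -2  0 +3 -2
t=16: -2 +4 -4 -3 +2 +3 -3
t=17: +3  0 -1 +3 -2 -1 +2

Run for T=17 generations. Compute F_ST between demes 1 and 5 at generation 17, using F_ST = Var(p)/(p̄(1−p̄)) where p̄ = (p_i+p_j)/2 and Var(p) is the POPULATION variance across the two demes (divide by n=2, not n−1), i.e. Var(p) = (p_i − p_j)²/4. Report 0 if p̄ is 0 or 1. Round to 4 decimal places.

t=0: k=[77 0 0 0 0 0 0]
t=1: x=[68.2915 7.6356 0.0000 0.0000 0.0000 0.0000 0.0000] k=[70 12 0 0 0 0 0]
t=2: x=[62.9790 16.0075 1.2063 0.0000 0.0000 0.0000 0.0000] k=[67 12 0 0 0 0 0]
t=3: x=[60.1534 15.7038 1.2063 0.0000 0.0000 0.0000 0.0000] k=[56 12 1 0 0 0 0]
t=4: x=[49.9352 14.6929 1.9635 0.1024 0.0000 0.0000 0.0000] k=[48 19 0 4 0 0 0]
t=5: x=[43.3850 19.1201 2.3136 3.0842 0.4172 0.0000 0.0000] k=[39 21 4 2 4 0 0]
t=6: x=[35.5103 20.1435 5.3504 2.3614 3.3484 0.4249 0.0000] k=[40 21 7 1 1 0 0]
t=7: x=[36.4020 20.5514 7.5337 1.5901 0.8891 0.1062 0.0000] k=[38 20 8 5 0 4 0]
t=8: x=[34.5161 19.6825 8.6009 4.6775 0.9387 3.1954 0.4325] k=[32 23 10 6 5 0 0]
t=9: x=[29.5232 21.5772 10.5359 6.1698 4.5511 0.5311 0.0000] k=[29 20 10 6 5 0 0]
t=10: x=[26.5855 18.9699 10.2309 6.1698 4.5511 0.5311 0.0000] k=[25 15 13 7 2 2 0]
t=11: x=[22.5963 15.0537 12.1210 6.9434 2.5086 1.8105 0.2163] k=[24 13 16 10 0 0 0]
t=12: x=[21.5284 13.7365 14.5261 9.3696 1.0431 0.0000 0.0000] k=[26 11 18 13 3 0 0]
t=13: x=[23.0561 12.6234 16.1673 12.2126 3.7112 0.3187 0.0000] k=[23 12 19 16 8 0 0]
t=14: x=[20.5641 13.1797 17.3479 15.1643 7.9519 0.8497 0.0000] k=[25 16 13 13 12 1 0]
t=15: x=[22.6979 15.8147 12.8346 12.6255 10.8870 2.0733 0.1081] k=[27 12 16 11 11 5 0]
t=16: x=[24.0257 13.2804 14.5261 11.2791 10.3098 5.1607 0.5406] k=[22 17 11 8 12 8 0]
t=17: x=[20.2079 16.0701 10.8944 8.5408 11.0960 7.6599 0.8649] k=[23 16 10 12 9 7 3]

0.0269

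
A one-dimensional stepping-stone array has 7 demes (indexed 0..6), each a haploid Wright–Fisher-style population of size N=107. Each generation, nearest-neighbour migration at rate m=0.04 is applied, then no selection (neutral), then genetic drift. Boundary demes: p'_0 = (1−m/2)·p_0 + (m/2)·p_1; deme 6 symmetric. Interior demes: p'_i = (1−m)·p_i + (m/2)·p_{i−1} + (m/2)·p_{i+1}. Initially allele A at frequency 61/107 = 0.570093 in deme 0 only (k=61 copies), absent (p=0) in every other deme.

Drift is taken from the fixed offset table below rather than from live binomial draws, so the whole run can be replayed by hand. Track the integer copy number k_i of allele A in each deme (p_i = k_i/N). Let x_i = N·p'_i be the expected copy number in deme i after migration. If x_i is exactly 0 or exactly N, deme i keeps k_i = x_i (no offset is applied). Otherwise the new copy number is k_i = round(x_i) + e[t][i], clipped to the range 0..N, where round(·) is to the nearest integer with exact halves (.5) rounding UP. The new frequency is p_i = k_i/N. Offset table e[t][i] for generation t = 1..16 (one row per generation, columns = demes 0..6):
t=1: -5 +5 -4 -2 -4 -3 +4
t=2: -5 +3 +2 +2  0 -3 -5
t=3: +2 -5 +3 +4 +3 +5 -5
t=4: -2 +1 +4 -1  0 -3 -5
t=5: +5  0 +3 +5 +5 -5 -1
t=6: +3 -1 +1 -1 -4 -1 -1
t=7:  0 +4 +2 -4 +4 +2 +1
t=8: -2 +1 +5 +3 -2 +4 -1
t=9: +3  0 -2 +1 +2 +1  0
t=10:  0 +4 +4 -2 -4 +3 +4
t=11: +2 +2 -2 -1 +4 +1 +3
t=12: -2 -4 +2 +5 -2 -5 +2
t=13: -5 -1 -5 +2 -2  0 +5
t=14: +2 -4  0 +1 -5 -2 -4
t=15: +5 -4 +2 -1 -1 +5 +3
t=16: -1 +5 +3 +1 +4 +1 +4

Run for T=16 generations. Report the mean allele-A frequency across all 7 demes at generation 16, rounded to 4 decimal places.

t=0: k=[61 0 0 0 0 0 0]
t=1: x=[59.7800 1.2200 0.0000 0.0000 0.0000 0.0000 0.0000] k=[55 6 0 0 0 0 0]
t=2: x=[54.0200 6.8600 0.1200 0.0000 0.0000 0.0000 0.0000] k=[49 10 2 0 0 0 0]
t=3: x=[48.2200 10.6200 2.1200 0.0400 0.0000 0.0000 0.0000] k=[50 6 5 4 0 0 0]
t=4: x=[49.1200 6.8600 5.0000 3.9400 0.0800 0.0000 0.0000] k=[47 8 9 3 0 0 0]
t=5: x=[46.2200 8.8000 8.8600 3.0600 0.0600 0.0000 0.0000] k=[51 9 12 8 5 0 0]
t=6: x=[50.1600 9.9000 11.8600 8.0200 4.9600 0.1000 0.0000] k=[53 9 13 7 1 0 0]
t=7: x=[52.1200 9.9600 12.8000 7.0000 1.1000 0.0200 0.0000] k=[52 14 15 3 5 2 0]
t=8: x=[51.2400 14.7800 14.7400 3.2800 4.9000 2.0200 0.0400] k=[49 16 20 6 3 6 0]
t=9: x=[48.3400 16.7400 19.6400 6.2200 3.1200 5.8200 0.1200] k=[51 17 18 7 5 7 0]
t=10: x=[50.3200 17.7000 17.7600 7.1800 5.0800 6.8200 0.1400] k=[50 22 22 5 1 10 4]
t=11: x=[49.4400 22.5600 21.6600 5.2600 1.2600 9.7000 4.1200] k=[51 25 20 4 5 11 7]
t=12: x=[50.4800 25.4200 19.7800 4.3400 5.1000 10.8000 7.0800] k=[48 21 22 9 3 6 9]
t=13: x=[47.4600 21.5600 21.7200 9.1400 3.1800 6.0000 8.9400] k=[42 21 17 11 1 6 14]
t=14: x=[41.5800 21.3400 16.9600 10.9200 1.3000 6.0600 13.8400] k=[44 17 17 12 0 4 10]
t=15: x=[43.4600 17.5400 16.9000 11.8600 0.3200 4.0400 9.8800] k=[48 14 19 11 0 9 13]
t=16: x=[47.3200 14.7800 18.7400 10.9400 0.4000 8.9000 12.9200] k=[46 20 22 12 4 10 17]

0.1749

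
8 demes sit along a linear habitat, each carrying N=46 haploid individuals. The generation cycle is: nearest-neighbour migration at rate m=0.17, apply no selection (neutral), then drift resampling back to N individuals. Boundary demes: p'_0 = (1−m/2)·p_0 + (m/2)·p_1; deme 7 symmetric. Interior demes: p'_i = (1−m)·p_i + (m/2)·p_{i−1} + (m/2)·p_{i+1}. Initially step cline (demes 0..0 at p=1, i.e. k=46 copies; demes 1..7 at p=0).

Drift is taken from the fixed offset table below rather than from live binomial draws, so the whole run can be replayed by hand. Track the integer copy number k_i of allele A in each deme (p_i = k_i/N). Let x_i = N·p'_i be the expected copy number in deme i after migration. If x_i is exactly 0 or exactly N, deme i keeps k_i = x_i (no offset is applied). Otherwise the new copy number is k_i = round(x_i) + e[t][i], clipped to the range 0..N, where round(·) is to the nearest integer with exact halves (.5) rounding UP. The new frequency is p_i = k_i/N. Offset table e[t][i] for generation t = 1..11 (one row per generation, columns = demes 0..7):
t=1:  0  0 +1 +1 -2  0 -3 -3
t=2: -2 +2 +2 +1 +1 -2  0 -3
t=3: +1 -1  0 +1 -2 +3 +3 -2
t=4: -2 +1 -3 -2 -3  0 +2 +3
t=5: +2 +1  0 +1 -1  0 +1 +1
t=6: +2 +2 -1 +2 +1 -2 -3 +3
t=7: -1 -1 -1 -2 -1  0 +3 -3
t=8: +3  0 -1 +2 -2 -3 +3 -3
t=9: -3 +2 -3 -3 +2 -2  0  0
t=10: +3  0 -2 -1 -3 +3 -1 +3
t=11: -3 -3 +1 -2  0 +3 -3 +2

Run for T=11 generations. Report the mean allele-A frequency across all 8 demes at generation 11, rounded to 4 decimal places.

t=0: k=[46 0 0 0 0 0 0 0]
t=1: x=[42.0900 3.9100 0.0000 0.0000 0.0000 0.0000 0.0000 0.0000] k=[42 4 0 0 0 0 0 0]
t=2: x=[38.7700 6.8900 0.3400 0.0000 0.0000 0.0000 0.0000 0.0000] k=[37 9 2 0 0 0 0 0]
t=3: x=[34.6200 10.7850 2.4250 0.1700 0.0000 0.0000 0.0000 0.0000] k=[36 10 2 1 0 0 0 0]
t=4: x=[33.7900 11.5300 2.5950 1.0000 0.0850 0.0000 0.0000 0.0000] k=[32 13 0 0 0 0 0 0]
t=5: x=[30.3850 13.5100 1.1050 0.0000 0.0000 0.0000 0.0000 0.0000] k=[32 15 1 0 0 0 0 0]
t=6: x=[30.5550 15.2550 2.1050 0.0850 0.0000 0.0000 0.0000 0.0000] k=[33 17 1 2 0 0 0 0]
t=7: x=[31.6400 17.0000 2.4450 1.7450 0.1700 0.0000 0.0000 0.0000] k=[31 16 1 0 0 0 0 0]
t=8: x=[29.7250 16.0000 2.1900 0.0850 0.0000 0.0000 0.0000 0.0000] k=[33 16 1 2 0 0 0 0]
t=9: x=[31.5550 16.1700 2.3600 1.7450 0.1700 0.0000 0.0000 0.0000] k=[29 18 0 0 2 0 0 0]
t=10: x=[28.0650 17.4050 1.5300 0.1700 1.6600 0.1700 0.0000 0.0000] k=[31 17 0 0 0 3 0 0]
t=11: x=[29.8100 16.7450 1.4450 0.0000 0.2550 2.4900 0.2550 0.0000] k=[27 14 2 0 0 5 0 0]

0.1304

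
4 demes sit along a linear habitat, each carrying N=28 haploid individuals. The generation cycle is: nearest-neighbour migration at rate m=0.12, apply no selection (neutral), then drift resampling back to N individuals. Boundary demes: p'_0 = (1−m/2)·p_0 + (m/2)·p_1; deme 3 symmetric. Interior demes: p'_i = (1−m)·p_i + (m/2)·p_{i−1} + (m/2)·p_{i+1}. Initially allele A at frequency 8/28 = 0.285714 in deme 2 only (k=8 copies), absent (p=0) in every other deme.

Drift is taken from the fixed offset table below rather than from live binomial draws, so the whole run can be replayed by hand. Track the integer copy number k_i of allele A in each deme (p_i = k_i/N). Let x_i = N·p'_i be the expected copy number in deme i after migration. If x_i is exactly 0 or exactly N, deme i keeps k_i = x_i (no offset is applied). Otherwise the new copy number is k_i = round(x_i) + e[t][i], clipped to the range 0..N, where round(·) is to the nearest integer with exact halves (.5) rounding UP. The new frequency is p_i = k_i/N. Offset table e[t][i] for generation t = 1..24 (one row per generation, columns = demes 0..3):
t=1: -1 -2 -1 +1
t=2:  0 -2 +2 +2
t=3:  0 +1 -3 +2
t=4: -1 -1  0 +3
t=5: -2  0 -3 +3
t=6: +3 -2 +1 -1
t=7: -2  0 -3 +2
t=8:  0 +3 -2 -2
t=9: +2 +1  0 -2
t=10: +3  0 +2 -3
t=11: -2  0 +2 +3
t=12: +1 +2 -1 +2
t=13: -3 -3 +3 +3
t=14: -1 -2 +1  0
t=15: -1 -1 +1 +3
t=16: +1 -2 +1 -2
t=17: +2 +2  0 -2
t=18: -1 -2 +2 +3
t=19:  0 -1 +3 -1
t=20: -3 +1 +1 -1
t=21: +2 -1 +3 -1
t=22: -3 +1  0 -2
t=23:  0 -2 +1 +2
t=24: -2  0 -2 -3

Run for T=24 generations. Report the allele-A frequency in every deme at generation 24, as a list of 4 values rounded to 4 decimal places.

t=0: k=[0 0 8 0]
t=1: x=[0.0000 0.4800 7.0400 0.4800] k=[0 0 6 1]
t=2: x=[0.0000 0.3600 5.3400 1.3000] k=[0 0 7 3]
t=3: x=[0.0000 0.4200 6.3400 3.2400] k=[0 1 3 5]
t=4: x=[0.0600 1.0600 3.0000 4.8800] k=[0 0 3 8]
t=5: x=[0.0000 0.1800 3.1200 7.7000] k=[0 0 0 11]
t=6: x=[0.0000 0.0000 0.6600 10.3400] k=[0 0 2 9]
t=7: x=[0.0000 0.1200 2.3000 8.5800] k=[0 0 0 11]
t=8: x=[0.0000 0.0000 0.6600 10.3400] k=[0 0 0 8]
t=9: x=[0.0000 0.0000 0.4800 7.5200] k=[0 0 0 6]
t=10: x=[0.0000 0.0000 0.3600 5.6400] k=[0 0 2 3]
t=11: x=[0.0000 0.1200 1.9400 2.9400] k=[0 0 4 6]
t=12: x=[0.0000 0.2400 3.8800 5.8800] k=[0 2 3 8]
t=13: x=[0.1200 1.9400 3.2400 7.7000] k=[0 0 6 11]
t=14: x=[0.0000 0.3600 5.9400 10.7000] k=[0 0 7 11]
t=15: x=[0.0000 0.4200 6.8200 10.7600] k=[0 0 8 14]
t=16: x=[0.0000 0.4800 7.8800 13.6400] k=[0 0 9 12]
t=17: x=[0.0000 0.5400 8.6400 11.8200] k=[0 3 9 10]
t=18: x=[0.1800 3.1800 8.7000 9.9400] k=[0 1 11 13]
t=19: x=[0.0600 1.5400 10.5200 12.8800] k=[0 1 14 12]
t=20: x=[0.0600 1.7200 13.1000 12.1200] k=[0 3 14 11]
t=21: x=[0.1800 3.4800 13.1600 11.1800] k=[2 2 16 10]
t=22: x=[2.0000 2.8400 14.8000 10.3600] k=[0 4 15 8]
t=23: x=[0.2400 4.4200 13.9200 8.4200] k=[0 2 15 10]
t=24: x=[0.1200 2.6600 13.9200 10.3000] k=[0 3 12 7]

[0.0000, 0.1071, 0.4286, 0.2500]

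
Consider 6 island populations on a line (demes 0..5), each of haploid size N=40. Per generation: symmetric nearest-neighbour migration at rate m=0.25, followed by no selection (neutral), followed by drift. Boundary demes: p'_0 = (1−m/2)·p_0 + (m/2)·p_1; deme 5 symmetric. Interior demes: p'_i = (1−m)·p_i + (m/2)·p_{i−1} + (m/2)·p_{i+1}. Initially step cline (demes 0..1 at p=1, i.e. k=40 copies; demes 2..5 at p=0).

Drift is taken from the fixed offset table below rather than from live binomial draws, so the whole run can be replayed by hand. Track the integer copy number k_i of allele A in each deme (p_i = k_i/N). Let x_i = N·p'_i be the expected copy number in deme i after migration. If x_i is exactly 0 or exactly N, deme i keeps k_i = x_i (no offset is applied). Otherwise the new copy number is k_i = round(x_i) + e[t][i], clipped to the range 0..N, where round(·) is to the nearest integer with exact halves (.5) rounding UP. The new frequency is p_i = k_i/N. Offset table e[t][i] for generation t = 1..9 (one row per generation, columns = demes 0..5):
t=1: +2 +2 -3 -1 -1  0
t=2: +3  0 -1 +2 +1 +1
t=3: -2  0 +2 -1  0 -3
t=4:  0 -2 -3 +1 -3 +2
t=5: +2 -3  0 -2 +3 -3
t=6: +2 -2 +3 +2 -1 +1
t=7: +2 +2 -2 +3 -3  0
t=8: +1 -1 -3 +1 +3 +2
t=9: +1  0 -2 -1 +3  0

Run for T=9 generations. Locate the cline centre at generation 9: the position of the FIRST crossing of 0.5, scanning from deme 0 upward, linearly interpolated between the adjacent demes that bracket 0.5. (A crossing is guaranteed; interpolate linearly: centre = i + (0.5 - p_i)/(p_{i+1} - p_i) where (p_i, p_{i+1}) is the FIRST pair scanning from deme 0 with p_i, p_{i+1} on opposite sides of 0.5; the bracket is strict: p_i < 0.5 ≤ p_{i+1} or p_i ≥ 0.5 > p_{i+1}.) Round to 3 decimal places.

t=0: k=[40 40 0 0 0 0]
t=1: x=[40.0000 35.0000 5.0000 0.0000 0.0000 0.0000] k=[40 37 2 0 0 0]
t=2: x=[39.6250 33.0000 6.1250 0.2500 0.0000 0.0000] k=[40 33 5 2 0 0]
t=3: x=[39.1250 30.3750 8.1250 2.1250 0.2500 0.0000] k=[37 30 10 1 0 0]
t=4: x=[36.1250 28.3750 11.3750 2.0000 0.1250 0.0000] k=[36 26 8 3 0 0]
t=5: x=[34.7500 25.0000 9.6250 3.2500 0.3750 0.0000] k=[37 22 10 1 3 0]
t=6: x=[35.1250 22.3750 10.3750 2.3750 2.3750 0.3750] k=[37 20 13 4 1 1]
t=7: x=[34.8750 21.2500 12.7500 4.7500 1.3750 1.0000] k=[37 23 11 8 0 1]
t=8: x=[35.2500 23.2500 12.1250 7.3750 1.1250 0.8750] k=[36 22 9 8 4 3]
t=9: x=[34.2500 22.1250 10.5000 7.6250 4.3750 3.1250] k=[35 22 9 7 7 3]

1.154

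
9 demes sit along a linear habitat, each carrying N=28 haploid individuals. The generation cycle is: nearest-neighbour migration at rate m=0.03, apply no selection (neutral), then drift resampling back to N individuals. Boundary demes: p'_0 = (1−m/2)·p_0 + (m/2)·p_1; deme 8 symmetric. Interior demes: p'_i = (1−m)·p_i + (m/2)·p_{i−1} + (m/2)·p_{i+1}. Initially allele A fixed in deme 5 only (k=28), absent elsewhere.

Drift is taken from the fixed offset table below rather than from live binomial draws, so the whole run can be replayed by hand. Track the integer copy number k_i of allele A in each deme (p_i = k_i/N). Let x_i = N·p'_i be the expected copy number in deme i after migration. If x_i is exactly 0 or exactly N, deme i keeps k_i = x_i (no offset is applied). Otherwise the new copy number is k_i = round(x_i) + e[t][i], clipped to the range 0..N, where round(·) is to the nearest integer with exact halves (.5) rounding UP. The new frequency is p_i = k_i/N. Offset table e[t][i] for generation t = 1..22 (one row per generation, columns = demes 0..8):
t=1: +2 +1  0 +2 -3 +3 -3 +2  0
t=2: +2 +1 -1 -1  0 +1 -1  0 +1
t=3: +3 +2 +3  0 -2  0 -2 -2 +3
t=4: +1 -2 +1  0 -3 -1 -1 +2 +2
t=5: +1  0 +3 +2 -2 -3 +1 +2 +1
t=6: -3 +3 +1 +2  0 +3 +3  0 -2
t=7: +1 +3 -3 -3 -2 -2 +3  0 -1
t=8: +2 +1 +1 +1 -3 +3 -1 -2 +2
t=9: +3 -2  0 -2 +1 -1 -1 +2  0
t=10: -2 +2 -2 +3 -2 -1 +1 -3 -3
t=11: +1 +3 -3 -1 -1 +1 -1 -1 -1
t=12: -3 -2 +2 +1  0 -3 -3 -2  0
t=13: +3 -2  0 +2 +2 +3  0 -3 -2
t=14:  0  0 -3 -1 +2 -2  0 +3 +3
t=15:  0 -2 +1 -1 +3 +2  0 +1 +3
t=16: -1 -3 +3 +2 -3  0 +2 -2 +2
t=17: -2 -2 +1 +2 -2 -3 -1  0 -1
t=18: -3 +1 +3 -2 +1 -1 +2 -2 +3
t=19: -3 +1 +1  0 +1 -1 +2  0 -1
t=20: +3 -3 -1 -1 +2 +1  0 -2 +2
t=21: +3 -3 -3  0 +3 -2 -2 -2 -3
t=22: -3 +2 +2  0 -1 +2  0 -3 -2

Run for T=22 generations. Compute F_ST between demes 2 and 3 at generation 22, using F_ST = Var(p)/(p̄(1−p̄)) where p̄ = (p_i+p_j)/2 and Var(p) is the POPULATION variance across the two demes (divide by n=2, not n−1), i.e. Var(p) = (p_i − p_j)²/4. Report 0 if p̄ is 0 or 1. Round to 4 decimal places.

0.0182

t=0: k=[0 0 0 0 0 28 0 0 0]
t=1: x=[0.0000 0.0000 0.0000 0.0000 0.4200 27.1600 0.4200 0.0000 0.0000] k=[0 0 0 0 0 28 0 0 0]
t=2: x=[0.0000 0.0000 0.0000 0.0000 0.4200 27.1600 0.4200 0.0000 0.0000] k=[0 0 0 0 0 28 0 0 0]
t=3: x=[0.0000 0.0000 0.0000 0.0000 0.4200 27.1600 0.4200 0.0000 0.0000] k=[0 0 0 0 0 27 0 0 0]
t=4: x=[0.0000 0.0000 0.0000 0.0000 0.4050 26.1900 0.4050 0.0000 0.0000] k=[0 0 0 0 0 25 0 0 0]
t=5: x=[0.0000 0.0000 0.0000 0.0000 0.3750 24.2500 0.3750 0.0000 0.0000] k=[0 0 0 0 0 21 1 0 0]
t=6: x=[0.0000 0.0000 0.0000 0.0000 0.3150 20.3850 1.2850 0.0150 0.0000] k=[0 0 0 0 0 23 4 0 0]
t=7: x=[0.0000 0.0000 0.0000 0.0000 0.3450 22.3700 4.2250 0.0600 0.0000] k=[0 0 0 0 0 20 7 0 0]
t=8: x=[0.0000 0.0000 0.0000 0.0000 0.3000 19.5050 7.0900 0.1050 0.0000] k=[0 0 0 0 0 23 6 0 0]
t=9: x=[0.0000 0.0000 0.0000 0.0000 0.3450 22.4000 6.1650 0.0900 0.0000] k=[0 0 0 0 1 21 5 2 0]
t=10: x=[0.0000 0.0000 0.0000 0.0150 1.2850 20.4600 5.1950 2.0150 0.0300] k=[0 0 0 3 0 19 6 0 0]
t=11: x=[0.0000 0.0000 0.0450 2.9100 0.3300 18.5200 6.1050 0.0900 0.0000] k=[0 0 0 2 0 20 5 0 0]
t=12: x=[0.0000 0.0000 0.0300 1.9400 0.3300 19.4750 5.1500 0.0750 0.0000] k=[0 0 2 3 0 16 2 0 0]
t=13: x=[0.0000 0.0300 1.9850 2.9400 0.2850 15.5500 2.1800 0.0300 0.0000] k=[0 0 2 5 2 19 2 0 0]
t=14: x=[0.0000 0.0300 2.0150 4.9100 2.3000 18.4900 2.2250 0.0300 0.0000] k=[0 0 0 4 4 16 2 3 0]
t=15: x=[0.0000 0.0000 0.0600 3.9400 4.1800 15.6100 2.2250 2.9400 0.0450] k=[0 0 1 3 7 18 2 4 3]
t=16: x=[0.0000 0.0150 1.0150 3.0300 7.1050 17.5950 2.2700 3.9550 3.0150] k=[0 0 4 5 4 18 4 2 5]
t=17: x=[0.0000 0.0600 3.9550 4.9700 4.2250 17.5800 4.1800 2.0750 4.9550] k=[0 0 5 7 2 15 3 2 4]
t=18: x=[0.0000 0.0750 4.9550 6.8950 2.2700 14.6250 3.1650 2.0450 3.9700] k=[0 1 8 5 3 14 5 0 7]
t=19: x=[0.0150 1.0900 7.8500 5.0150 3.1950 13.7000 5.0600 0.1800 6.8950] k=[0 2 9 5 4 13 7 0 6]
t=20: x=[0.0300 2.0750 8.8350 5.0450 4.1500 12.7750 6.9850 0.1950 5.9100] k=[3 0 8 4 6 14 7 0 8]
t=21: x=[2.9550 0.1650 7.8200 4.0900 6.0900 13.7750 7.0000 0.2250 7.8800] k=[6 0 5 4 9 12 5 0 5]
t=22: x=[5.9100 0.1650 4.9100 4.0900 8.9700 11.8500 5.0300 0.1500 4.9250] k=[3 2 7 4 8 14 5 0 3]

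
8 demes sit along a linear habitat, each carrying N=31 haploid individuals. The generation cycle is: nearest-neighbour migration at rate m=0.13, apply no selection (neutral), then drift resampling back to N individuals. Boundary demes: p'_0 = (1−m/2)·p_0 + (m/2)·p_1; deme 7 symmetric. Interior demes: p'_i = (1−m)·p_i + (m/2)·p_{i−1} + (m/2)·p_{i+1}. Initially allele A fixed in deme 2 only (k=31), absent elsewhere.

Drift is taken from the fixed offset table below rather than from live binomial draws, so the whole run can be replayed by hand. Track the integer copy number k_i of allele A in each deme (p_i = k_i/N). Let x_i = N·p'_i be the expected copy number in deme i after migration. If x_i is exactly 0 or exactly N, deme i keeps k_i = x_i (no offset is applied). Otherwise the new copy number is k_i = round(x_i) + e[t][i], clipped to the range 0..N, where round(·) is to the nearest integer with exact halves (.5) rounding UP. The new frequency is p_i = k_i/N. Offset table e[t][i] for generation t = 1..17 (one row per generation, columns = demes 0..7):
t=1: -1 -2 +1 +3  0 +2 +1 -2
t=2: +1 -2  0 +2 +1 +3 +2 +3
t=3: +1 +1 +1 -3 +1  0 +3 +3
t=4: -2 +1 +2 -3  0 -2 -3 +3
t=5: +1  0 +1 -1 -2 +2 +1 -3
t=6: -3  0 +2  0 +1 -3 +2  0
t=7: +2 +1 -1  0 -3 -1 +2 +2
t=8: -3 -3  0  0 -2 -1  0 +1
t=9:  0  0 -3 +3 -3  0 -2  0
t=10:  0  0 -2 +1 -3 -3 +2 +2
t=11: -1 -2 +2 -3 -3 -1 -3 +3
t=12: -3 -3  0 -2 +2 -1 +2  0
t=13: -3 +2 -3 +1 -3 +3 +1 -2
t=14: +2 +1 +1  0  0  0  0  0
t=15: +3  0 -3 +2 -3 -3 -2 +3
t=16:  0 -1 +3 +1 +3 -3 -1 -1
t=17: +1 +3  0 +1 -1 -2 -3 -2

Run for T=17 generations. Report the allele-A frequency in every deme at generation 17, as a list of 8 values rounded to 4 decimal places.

[0.1935, 0.2258, 0.2581, 0.2581, 0.0645, 0.0000, 0.0000, 0.1935]

t=0: k=[0 0 31 0 0 0 0 0]
t=1: x=[0.0000 2.0150 26.9700 2.0150 0.0000 0.0000 0.0000 0.0000] k=[0 0 28 5 0 0 0 0]
t=2: x=[0.0000 1.8200 24.6850 6.1700 0.3250 0.0000 0.0000 0.0000] k=[0 0 25 8 1 0 0 0]
t=3: x=[0.0000 1.6250 22.2700 8.6500 1.3900 0.0650 0.0000 0.0000] k=[0 3 23 6 2 0 0 0]
t=4: x=[0.1950 4.1050 20.5950 6.8450 2.1300 0.1300 0.0000 0.0000] k=[0 5 23 4 2 0 0 0]
t=5: x=[0.3250 5.8450 20.5950 5.1050 2.0000 0.1300 0.0000 0.0000] k=[1 6 22 4 0 2 0 0]
t=6: x=[1.3250 6.7150 19.7900 4.9100 0.3900 1.7400 0.1300 0.0000] k=[0 7 22 5 1 0 2 0]
t=7: x=[0.4550 7.5200 19.9200 5.8450 1.1950 0.1950 1.7400 0.1300] k=[2 9 19 6 0 0 4 2]
t=8: x=[2.4550 9.1950 17.5050 6.4550 0.3900 0.2600 3.6100 2.1300] k=[0 6 18 6 0 0 4 3]
t=9: x=[0.3900 6.3900 16.4400 6.3900 0.3900 0.2600 3.6750 3.0650] k=[0 6 13 9 0 0 2 3]
t=10: x=[0.3900 6.0650 12.2850 8.6750 0.5850 0.1300 1.9350 2.9350] k=[0 6 10 10 0 0 4 5]
t=11: x=[0.3900 5.8700 9.7400 9.3500 0.6500 0.2600 3.8050 4.9350] k=[0 4 12 6 0 0 1 8]
t=12: x=[0.2600 4.2600 11.0900 6.0000 0.3900 0.0650 1.3900 7.5450] k=[0 1 11 4 2 0 3 8]
t=13: x=[0.0650 1.5850 9.8950 4.3250 2.0000 0.3250 3.1300 7.6750] k=[0 4 7 5 0 3 4 6]
t=14: x=[0.2600 3.9350 6.6750 4.8050 0.5200 2.8700 4.0650 5.8700] k=[2 5 8 5 1 3 4 6]
t=15: x=[2.1950 5.0000 7.6100 4.9350 1.3900 2.9350 4.0650 5.8700] k=[5 5 5 7 0 0 2 9]
t=16: x=[5.0000 5.0000 5.1300 6.4150 0.4550 0.1300 2.3250 8.5450] k=[5 4 8 7 3 0 1 8]
t=17: x=[4.9350 4.3250 7.6750 6.8050 3.0650 0.2600 1.3900 7.5450] k=[6 7 8 8 2 0 0 6]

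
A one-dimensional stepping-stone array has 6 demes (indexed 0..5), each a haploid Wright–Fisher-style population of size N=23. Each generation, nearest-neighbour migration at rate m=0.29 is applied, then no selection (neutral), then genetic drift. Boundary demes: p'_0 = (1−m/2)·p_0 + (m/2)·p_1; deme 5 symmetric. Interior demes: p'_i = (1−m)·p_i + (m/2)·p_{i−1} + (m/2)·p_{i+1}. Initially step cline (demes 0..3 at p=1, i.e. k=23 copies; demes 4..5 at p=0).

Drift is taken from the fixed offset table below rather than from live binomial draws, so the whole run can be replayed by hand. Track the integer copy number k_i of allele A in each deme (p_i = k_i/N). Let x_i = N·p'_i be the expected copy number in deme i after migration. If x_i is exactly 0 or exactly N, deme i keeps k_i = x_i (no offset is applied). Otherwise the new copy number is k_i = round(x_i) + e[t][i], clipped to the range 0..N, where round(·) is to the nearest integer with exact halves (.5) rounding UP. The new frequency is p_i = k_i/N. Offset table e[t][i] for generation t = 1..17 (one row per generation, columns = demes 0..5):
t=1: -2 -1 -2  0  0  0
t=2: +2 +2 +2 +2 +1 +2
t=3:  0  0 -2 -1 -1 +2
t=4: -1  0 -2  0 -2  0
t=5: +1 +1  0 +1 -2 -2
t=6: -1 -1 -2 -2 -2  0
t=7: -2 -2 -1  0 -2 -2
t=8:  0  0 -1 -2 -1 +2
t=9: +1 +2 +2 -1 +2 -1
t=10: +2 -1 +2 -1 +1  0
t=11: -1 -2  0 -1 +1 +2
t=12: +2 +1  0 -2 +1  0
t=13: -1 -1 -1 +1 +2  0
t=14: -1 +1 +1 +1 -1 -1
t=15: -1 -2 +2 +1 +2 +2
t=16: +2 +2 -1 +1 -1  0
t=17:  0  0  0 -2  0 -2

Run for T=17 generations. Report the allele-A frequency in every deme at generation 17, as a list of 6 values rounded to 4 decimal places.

[0.9130, 0.8261, 0.6522, 0.4783, 0.4348, 0.2609]

t=0: k=[23 23 23 23 0 0]
t=1: x=[23.0000 23.0000 23.0000 19.6650 3.3350 0.0000] k=[23 23 23 20 3 0]
t=2: x=[23.0000 23.0000 22.5650 17.9700 5.0300 0.4350] k=[23 23 23 20 6 2]
t=3: x=[23.0000 23.0000 22.5650 18.4050 7.4500 2.5800] k=[23 23 21 17 6 5]
t=4: x=[23.0000 22.7100 20.7100 15.9850 7.4500 5.1450] k=[23 23 19 16 5 5]
t=5: x=[23.0000 22.4200 19.1450 14.8400 6.5950 5.0000] k=[23 23 19 16 5 3]
t=6: x=[23.0000 22.4200 19.1450 14.8400 6.3050 3.2900] k=[23 21 17 13 4 3]
t=7: x=[22.7100 20.7100 17.0000 12.2750 5.1600 3.1450] k=[21 19 16 12 3 1]
t=8: x=[20.7100 18.8550 15.8550 11.2750 4.0150 1.2900] k=[21 19 15 9 3 3]
t=9: x=[20.7100 18.7100 14.7100 9.0000 3.8700 3.0000] k=[22 21 17 8 6 2]
t=10: x=[21.8550 20.5650 16.2750 9.0150 5.7100 2.5800] k=[23 20 18 8 7 3]
t=11: x=[22.5650 20.1450 16.8400 9.3050 6.5650 3.5800] k=[22 18 17 8 8 6]
t=12: x=[21.4200 18.4350 15.8400 9.3050 7.7100 6.2900] k=[23 19 16 7 9 6]
t=13: x=[22.4200 19.1450 15.1300 8.5950 8.2750 6.4350] k=[21 18 14 10 10 6]
t=14: x=[20.5650 17.8550 14.0000 10.5800 9.4200 6.5800] k=[20 19 15 12 8 6]
t=15: x=[19.8550 18.5650 15.1450 11.8550 8.2900 6.2900] k=[19 17 17 13 10 8]
t=16: x=[18.7100 17.2900 16.4200 13.1450 10.1450 8.2900] k=[21 19 15 14 9 8]
t=17: x=[20.7100 18.7100 15.4350 13.4200 9.5800 8.1450] k=[21 19 15 11 10 6]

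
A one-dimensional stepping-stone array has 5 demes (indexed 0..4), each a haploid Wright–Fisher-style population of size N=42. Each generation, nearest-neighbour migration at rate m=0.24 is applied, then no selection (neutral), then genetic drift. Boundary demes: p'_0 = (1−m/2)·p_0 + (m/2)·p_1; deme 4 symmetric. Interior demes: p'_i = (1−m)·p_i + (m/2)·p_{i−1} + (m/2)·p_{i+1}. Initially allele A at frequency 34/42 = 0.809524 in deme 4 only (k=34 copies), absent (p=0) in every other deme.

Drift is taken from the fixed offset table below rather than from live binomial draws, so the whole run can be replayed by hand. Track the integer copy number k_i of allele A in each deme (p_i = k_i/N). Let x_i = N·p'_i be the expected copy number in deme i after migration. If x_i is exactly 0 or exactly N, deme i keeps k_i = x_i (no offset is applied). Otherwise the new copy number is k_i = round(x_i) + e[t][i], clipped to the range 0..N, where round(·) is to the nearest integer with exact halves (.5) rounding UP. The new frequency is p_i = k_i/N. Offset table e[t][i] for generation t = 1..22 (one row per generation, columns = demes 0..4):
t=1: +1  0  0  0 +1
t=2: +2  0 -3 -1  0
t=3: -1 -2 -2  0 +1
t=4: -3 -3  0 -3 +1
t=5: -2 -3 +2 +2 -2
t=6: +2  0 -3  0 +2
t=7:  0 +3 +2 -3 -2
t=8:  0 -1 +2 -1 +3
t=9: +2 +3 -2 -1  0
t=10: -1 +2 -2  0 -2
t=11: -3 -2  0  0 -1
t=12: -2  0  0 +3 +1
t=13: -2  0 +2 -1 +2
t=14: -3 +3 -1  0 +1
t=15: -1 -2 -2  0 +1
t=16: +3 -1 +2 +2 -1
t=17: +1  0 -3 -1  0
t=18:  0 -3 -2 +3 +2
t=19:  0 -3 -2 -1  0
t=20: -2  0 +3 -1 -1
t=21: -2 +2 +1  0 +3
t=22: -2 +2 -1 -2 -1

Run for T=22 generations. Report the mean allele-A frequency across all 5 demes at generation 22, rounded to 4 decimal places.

0.1524

t=0: k=[0 0 0 0 34]
t=1: x=[0.0000 0.0000 0.0000 4.0800 29.9200] k=[0 0 0 4 31]
t=2: x=[0.0000 0.0000 0.4800 6.7600 27.7600] k=[0 0 0 6 28]
t=3: x=[0.0000 0.0000 0.7200 7.9200 25.3600] k=[0 0 0 8 26]
t=4: x=[0.0000 0.0000 0.9600 9.2000 23.8400] k=[0 0 1 6 25]
t=5: x=[0.0000 0.1200 1.4800 7.6800 22.7200] k=[0 0 3 10 21]
t=6: x=[0.0000 0.3600 3.4800 10.4800 19.6800] k=[0 0 0 10 22]
t=7: x=[0.0000 0.0000 1.2000 10.2400 20.5600] k=[0 0 3 7 19]
t=8: x=[0.0000 0.3600 3.1200 7.9600 17.5600] k=[0 0 5 7 21]
t=9: x=[0.0000 0.6000 4.6400 8.4400 19.3200] k=[0 4 3 7 19]
t=10: x=[0.4800 3.4000 3.6000 7.9600 17.5600] k=[0 5 2 8 16]
t=11: x=[0.6000 4.0400 3.0800 8.2400 15.0400] k=[0 2 3 8 14]
t=12: x=[0.2400 1.8800 3.4800 8.1200 13.2800] k=[0 2 3 11 14]
t=13: x=[0.2400 1.8800 3.8400 10.4000 13.6400] k=[0 2 6 9 16]
t=14: x=[0.2400 2.2400 5.8800 9.4800 15.1600] k=[0 5 5 9 16]
t=15: x=[0.6000 4.4000 5.4800 9.3600 15.1600] k=[0 2 3 9 16]
t=16: x=[0.2400 1.8800 3.6000 9.1200 15.1600] k=[3 1 6 11 14]
t=17: x=[2.7600 1.8400 6.0000 10.7600 13.6400] k=[4 2 3 10 14]
t=18: x=[3.7600 2.3600 3.7200 9.6400 13.5200] k=[4 0 2 13 16]
t=19: x=[3.5200 0.7200 3.0800 12.0400 15.6400] k=[4 0 1 11 16]
t=20: x=[3.5200 0.6000 2.0800 10.4000 15.4000] k=[2 1 5 9 14]
t=21: x=[1.8800 1.6000 5.0000 9.1200 13.4000] k=[0 4 6 9 16]
t=22: x=[0.4800 3.7600 6.1200 9.4800 15.1600] k=[0 6 5 7 14]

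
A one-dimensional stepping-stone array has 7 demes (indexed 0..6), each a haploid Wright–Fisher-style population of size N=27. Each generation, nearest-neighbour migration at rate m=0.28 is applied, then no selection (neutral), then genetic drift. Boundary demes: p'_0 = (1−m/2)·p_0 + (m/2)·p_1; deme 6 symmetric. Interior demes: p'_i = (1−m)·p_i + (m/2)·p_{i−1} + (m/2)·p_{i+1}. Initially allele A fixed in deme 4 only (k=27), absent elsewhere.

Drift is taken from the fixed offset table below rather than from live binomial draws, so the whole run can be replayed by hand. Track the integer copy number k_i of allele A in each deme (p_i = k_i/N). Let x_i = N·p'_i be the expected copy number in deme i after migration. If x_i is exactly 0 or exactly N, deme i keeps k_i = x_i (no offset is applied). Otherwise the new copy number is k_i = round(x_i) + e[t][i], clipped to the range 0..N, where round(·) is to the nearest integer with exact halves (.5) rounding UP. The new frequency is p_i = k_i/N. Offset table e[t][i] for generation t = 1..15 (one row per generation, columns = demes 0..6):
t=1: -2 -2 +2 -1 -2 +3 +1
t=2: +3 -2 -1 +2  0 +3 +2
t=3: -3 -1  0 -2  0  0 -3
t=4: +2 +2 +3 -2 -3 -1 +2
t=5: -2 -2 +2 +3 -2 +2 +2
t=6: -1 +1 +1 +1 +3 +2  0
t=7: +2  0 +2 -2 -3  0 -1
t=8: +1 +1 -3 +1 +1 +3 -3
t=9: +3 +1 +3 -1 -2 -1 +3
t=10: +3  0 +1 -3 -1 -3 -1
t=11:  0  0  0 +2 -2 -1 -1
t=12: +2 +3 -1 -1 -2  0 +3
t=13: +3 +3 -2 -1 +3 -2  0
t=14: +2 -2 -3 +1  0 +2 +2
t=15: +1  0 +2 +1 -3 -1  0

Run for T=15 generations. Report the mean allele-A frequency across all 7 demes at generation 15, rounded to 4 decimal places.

0.2593

t=0: k=[0 0 0 0 27 0 0]
t=1: x=[0.0000 0.0000 0.0000 3.7800 19.4400 3.7800 0.0000] k=[0 0 0 3 17 7 0]
t=2: x=[0.0000 0.0000 0.4200 4.5400 13.6400 7.4200 0.9800] k=[0 0 0 7 14 10 3]
t=3: x=[0.0000 0.0000 0.9800 7.0000 12.4600 9.5800 3.9800] k=[0 0 1 5 12 10 1]
t=4: x=[0.0000 0.1400 1.4200 5.4200 10.7400 9.0200 2.2600] k=[0 2 4 3 8 8 4]
t=5: x=[0.2800 2.0000 3.5800 3.8400 7.3000 7.4400 4.5600] k=[0 0 6 7 5 9 7]
t=6: x=[0.0000 0.8400 5.3000 6.5800 5.8400 8.1600 7.2800] k=[0 2 6 8 9 10 7]
t=7: x=[0.2800 2.2800 5.7200 7.8600 9.0000 9.4400 7.4200] k=[2 2 8 6 6 9 6]
t=8: x=[2.0000 2.8400 6.8800 6.2800 6.4200 8.1600 6.4200] k=[3 4 4 7 7 11 3]
t=9: x=[3.1400 3.8600 4.4200 6.5800 7.5600 9.3200 4.1200] k=[6 5 7 6 6 8 7]
t=10: x=[5.8600 5.4200 6.5800 6.1400 6.2800 7.5800 7.1400] k=[9 5 8 3 5 5 6]
t=11: x=[8.4400 5.9800 6.8800 3.9800 4.7200 5.1400 5.8600] k=[8 6 7 6 3 4 5]
t=12: x=[7.7200 6.4200 6.7200 5.7200 3.5600 4.0000 4.8600] k=[10 9 6 5 2 4 8]
t=13: x=[9.8600 8.7200 6.2800 4.7200 2.7000 4.2800 7.4400] k=[13 12 4 4 6 2 7]
t=14: x=[12.8600 11.0200 5.1200 4.2800 5.1600 3.2600 6.3000] k=[15 9 2 5 5 5 8]
t=15: x=[14.1600 8.8600 3.4000 4.5800 5.0000 5.4200 7.5800] k=[15 9 5 6 2 4 8]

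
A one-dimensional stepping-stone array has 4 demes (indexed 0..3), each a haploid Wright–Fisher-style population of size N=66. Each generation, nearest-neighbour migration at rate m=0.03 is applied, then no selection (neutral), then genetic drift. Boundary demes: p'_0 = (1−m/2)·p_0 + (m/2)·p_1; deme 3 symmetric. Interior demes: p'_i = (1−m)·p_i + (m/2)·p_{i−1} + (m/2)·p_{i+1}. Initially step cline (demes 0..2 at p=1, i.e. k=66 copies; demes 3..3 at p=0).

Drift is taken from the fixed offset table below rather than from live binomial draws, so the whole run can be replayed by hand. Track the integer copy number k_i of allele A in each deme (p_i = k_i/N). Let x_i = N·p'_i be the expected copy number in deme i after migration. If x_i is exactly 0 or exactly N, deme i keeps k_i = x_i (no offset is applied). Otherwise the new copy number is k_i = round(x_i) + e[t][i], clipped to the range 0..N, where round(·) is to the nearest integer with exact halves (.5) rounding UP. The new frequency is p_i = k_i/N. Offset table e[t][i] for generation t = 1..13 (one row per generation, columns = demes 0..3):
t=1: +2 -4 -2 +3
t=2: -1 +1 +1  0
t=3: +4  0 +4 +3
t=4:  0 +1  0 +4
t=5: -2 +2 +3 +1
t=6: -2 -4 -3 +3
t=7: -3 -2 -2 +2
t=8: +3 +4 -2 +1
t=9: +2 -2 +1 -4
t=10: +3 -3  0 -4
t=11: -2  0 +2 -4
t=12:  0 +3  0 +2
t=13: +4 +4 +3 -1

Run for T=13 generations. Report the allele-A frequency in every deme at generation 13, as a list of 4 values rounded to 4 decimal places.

[1.0000, 1.0000, 0.9091, 0.2727]

t=0: k=[66 66 66 0]
t=1: x=[66.0000 66.0000 65.0100 0.9900] k=[66 66 63 4]
t=2: x=[66.0000 65.9550 62.1600 4.8850] k=[66 66 63 5]
t=3: x=[66.0000 65.9550 62.1750 5.8700] k=[66 66 66 9]
t=4: x=[66.0000 66.0000 65.1450 9.8550] k=[66 66 65 14]
t=5: x=[66.0000 65.9850 64.2500 14.7650] k=[66 66 66 16]
t=6: x=[66.0000 66.0000 65.2500 16.7500] k=[66 66 62 20]
t=7: x=[66.0000 65.9400 61.4300 20.6300] k=[66 64 59 23]
t=8: x=[65.9700 63.9550 58.5350 23.5400] k=[66 66 57 25]
t=9: x=[66.0000 65.8650 56.6550 25.4800] k=[66 64 58 21]
t=10: x=[65.9700 63.9400 57.5350 21.5550] k=[66 61 58 18]
t=11: x=[65.9250 61.0300 57.4450 18.6000] k=[64 61 59 15]
t=12: x=[63.9550 61.0150 58.3700 15.6600] k=[64 64 58 18]
t=13: x=[64.0000 63.9100 57.4900 18.6000] k=[66 66 60 18]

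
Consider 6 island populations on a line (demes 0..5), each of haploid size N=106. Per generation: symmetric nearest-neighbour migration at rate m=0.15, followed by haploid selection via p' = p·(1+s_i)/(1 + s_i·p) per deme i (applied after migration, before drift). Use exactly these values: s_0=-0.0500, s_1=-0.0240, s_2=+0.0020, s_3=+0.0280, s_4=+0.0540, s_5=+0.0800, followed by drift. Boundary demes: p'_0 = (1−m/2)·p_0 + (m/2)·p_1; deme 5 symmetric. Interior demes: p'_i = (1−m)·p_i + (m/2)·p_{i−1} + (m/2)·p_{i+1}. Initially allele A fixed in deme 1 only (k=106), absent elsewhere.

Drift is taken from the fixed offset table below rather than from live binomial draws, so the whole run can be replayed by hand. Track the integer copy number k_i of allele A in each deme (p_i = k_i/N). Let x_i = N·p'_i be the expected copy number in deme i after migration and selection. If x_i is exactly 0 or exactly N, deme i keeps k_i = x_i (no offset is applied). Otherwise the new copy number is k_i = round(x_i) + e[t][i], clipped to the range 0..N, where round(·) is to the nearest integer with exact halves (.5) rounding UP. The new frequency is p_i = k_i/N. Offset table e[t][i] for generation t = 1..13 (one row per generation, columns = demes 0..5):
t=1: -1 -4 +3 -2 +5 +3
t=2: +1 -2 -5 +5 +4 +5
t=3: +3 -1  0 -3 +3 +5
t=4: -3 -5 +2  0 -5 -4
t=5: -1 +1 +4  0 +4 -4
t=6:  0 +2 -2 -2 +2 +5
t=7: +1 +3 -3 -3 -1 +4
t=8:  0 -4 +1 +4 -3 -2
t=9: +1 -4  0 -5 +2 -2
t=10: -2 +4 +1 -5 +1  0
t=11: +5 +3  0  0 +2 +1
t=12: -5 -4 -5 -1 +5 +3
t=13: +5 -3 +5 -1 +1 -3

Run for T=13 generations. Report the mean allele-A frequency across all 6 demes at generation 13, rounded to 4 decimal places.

t=0: k=[0 106 0 0 0 0]
t=1: x=[7.5809 89.7689 7.9647 0.0000 0.0000 0.0000] k=[7 86 11 0 0 0]
t=2: x=[12.3541 73.9091 15.8269 0.8479 0.0000 0.0000] k=[13 72 11 6 0 0]
t=3: x=[16.6909 62.3778 15.2260 6.0814 0.4742 0.0000] k=[20 61 15 3 3 0]
t=4: x=[22.1625 53.8316 17.5793 4.0051 2.9207 0.2430] k=[19 49 20 4 0 0]
t=5: x=[20.3919 43.9488 21.0086 5.0307 0.3162 0.0000] k=[19 45 25 5 4 0]
t=6: x=[20.1011 40.9379 25.0382 6.5937 3.9712 0.3239] k=[20 43 23 5 6 5]
t=7: x=[20.8524 39.1732 23.1862 6.5937 6.1476 5.4601] k=[22 42 20 4 5 9]
t=8: x=[22.5752 38.2541 20.4830 5.4152 5.4925 9.3347] k=[23 34 21 9 2 7]
t=9: x=[22.8910 31.6580 21.1088 9.6137 3.0521 7.1194] k=[24 28 21 5 5 5]
t=10: x=[23.3527 26.6870 20.3578 6.3632 5.2566 5.3797] k=[21 31 21 1 6 5]
t=11: x=[20.8767 28.9856 20.2828 2.9533 5.8332 5.4601] k=[26 32 20 3 8 6]
t=12: x=[25.4450 30.1234 19.6570 4.7743 7.8488 6.6113] k=[20 26 15 4 13 10]
t=13: x=[19.6167 24.2675 15.0257 5.6458 12.6753 10.9584] k=[25 21 20 5 14 8]

0.1462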